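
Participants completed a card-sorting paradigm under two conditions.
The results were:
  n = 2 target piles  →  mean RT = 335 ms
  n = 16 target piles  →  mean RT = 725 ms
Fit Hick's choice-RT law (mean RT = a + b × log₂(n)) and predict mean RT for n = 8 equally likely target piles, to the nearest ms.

With log₂ n on the abscissa the relation is linear; from the two conditions:
  b = (725 − 335) / (log₂ 16 − log₂ 2) = 390 / (4 − 1) = 130 ms/bit
  a = 335 − 130 × 1 = 205 ms
Then RT(8) = 205 + 130 × log₂ 8 = 205 + 130 × 3 ≈ 595.000 ms.

595 ms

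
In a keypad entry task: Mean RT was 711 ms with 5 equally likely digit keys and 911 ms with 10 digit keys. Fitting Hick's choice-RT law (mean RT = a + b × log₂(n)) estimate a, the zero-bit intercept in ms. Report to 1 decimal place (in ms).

b = (RT₂ − RT₁)/(log₂ n₂ − log₂ n₁) = (911 − 711)/(3.3219 − 2.3219) = 200.000 ms/bit.
a = RT₁ − b·log₂ n₁ = 711 − 200.000 × 2.3219 = 246.614 ms.

246.6 ms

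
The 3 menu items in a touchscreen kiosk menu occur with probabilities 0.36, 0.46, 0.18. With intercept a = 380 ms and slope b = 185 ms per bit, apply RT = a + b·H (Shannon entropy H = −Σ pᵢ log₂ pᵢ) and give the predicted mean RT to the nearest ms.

656 ms

H = 0.36·log₂(1/0.36) + 0.46·log₂(1/0.46) + 0.18·log₂(1/0.18) = 1.4913 bits.
RT = 380 + 185 × 1.4913 = 655.88 ms.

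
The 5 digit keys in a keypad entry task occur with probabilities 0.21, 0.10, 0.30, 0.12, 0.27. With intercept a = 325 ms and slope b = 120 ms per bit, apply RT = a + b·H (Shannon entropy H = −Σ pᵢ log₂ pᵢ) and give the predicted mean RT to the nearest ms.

589 ms

H = 0.21·log₂(1/0.21) + 0.10·log₂(1/0.10) + 0.30·log₂(1/0.30) + 0.12·log₂(1/0.12) + 0.27·log₂(1/0.27) = 2.2032 bits.
RT = 325 + 120 × 2.2032 = 589.38 ms.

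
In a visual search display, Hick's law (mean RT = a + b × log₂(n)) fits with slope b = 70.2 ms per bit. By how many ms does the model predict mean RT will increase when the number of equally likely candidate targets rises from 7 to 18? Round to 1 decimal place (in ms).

95.7 ms

ΔRT = (a + b log₂ n₂) − (a + b log₂ n₁) = b·(log₂ n₂ − log₂ n₁).
log₂(18) − log₂(7) = 4.1699 − 2.8074 = 1.3626.
ΔRT = 70.2 × 1.3626 = 95.652 ms.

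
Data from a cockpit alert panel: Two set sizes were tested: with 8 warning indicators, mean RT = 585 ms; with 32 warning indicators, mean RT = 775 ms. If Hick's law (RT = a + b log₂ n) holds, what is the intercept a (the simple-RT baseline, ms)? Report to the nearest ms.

300 ms

Slope: b = (775 − 585) / (log₂ 32 − log₂ 8) = 190/2.0000 = 95 ms/bit.
Intercept: a = 585 − 95·log₂(8) = 300.000 ms.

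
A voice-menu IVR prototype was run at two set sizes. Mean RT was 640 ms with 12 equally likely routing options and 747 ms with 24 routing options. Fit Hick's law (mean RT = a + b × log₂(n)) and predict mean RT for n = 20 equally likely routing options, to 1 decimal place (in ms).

718.9 ms

Solve the two-equation system in a and b:
  b = (747 − 640) / (log₂ 24 − log₂ 12) = 107 / (4.5850 − 3.5850) = 107.000 ms/bit
  a = 640 − 107.000 × 3.5850 = 256.409 ms
Then RT(20) = 256.409 + 107.000 × log₂ 20 = 256.409 + 107.000 × 4.3219 ≈ 718.855 ms.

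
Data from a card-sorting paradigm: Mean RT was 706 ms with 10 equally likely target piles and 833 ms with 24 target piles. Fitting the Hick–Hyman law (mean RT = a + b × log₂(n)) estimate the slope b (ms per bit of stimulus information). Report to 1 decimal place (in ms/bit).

100.6 ms/bit

The slope on a log₂ axis is (833 − 706) / (4.5850 − 3.3219) = 100.551 ms/bit.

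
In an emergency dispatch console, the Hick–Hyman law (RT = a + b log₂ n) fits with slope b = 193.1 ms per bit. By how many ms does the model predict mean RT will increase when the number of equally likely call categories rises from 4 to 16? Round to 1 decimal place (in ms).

ΔRT = (a + b log₂ n₂) − (a + b log₂ n₁) = b·(log₂ n₂ − log₂ n₁).
log₂(16) − log₂(4) = log₂(16/4) = log₂(4) = 2.
ΔRT = 193.1 × 2.0000 = 386.200 ms.

386.2 ms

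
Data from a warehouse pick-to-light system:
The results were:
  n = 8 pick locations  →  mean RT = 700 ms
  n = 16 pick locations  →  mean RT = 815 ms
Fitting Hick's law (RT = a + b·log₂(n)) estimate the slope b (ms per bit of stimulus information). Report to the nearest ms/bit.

115 ms/bit

The slope on a log₂ axis is (815 − 700) / (4 − 3) = 115 ms/bit.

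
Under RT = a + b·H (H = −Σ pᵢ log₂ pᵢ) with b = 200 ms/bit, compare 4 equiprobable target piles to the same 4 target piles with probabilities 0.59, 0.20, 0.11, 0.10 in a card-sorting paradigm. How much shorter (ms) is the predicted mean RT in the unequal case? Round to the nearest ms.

Equiprobable entropy H₀ = log₂ 4 = 2.0000 bits.
Skewed entropy H = −Σ pᵢ log₂ pᵢ = 1.5960 bits.
ΔRT = b·(H₀ − H) = 200 × 0.4040 = 80.80 ms.

81 ms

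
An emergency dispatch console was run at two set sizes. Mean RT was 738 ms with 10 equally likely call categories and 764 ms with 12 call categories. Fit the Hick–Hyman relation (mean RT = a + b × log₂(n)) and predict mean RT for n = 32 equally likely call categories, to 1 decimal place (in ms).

With log₂ n on the abscissa the relation is linear; from the two conditions:
  b = (764 − 738) / (log₂ 12 − log₂ 10) = 26 / (3.5850 − 3.3219) = 98.846 ms/bit
  a = 738 − 98.846 × 3.3219 = 409.639 ms
Then RT(32) = 409.639 + 98.846 × log₂ 32 = 409.639 + 98.846 × 5 ≈ 903.871 ms.

903.9 ms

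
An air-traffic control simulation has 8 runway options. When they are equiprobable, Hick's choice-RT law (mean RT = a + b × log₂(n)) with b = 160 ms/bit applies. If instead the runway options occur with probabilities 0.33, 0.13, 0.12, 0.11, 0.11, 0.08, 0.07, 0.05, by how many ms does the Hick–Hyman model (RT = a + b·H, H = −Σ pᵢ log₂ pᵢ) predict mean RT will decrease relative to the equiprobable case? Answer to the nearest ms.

39 ms

Equiprobable entropy H₀ = log₂ 8 = 3.0000 bits.
Skewed entropy H = −Σ pᵢ log₂ pᵢ = 2.7543 bits.
ΔRT = b·(H₀ − H) = 160 × 0.2457 = 39.32 ms.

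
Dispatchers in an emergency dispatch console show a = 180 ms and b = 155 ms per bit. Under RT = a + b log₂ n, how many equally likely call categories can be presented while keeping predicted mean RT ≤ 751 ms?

12

155·log₂ n ≤ 751 − 180 = 571, giving log₂ n ≤ 3.6839 and n ≤ 12.852. The largest whole number is 12.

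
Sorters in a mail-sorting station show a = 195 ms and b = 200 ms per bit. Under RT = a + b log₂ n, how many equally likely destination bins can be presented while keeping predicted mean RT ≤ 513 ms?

Set 195 + 200·log₂ n ≤ 513 → log₂ n ≤ (513 − 195)/200 = 1.5900.
So n ≤ 2^1.5900 = 3.010; the largest integer n is 3.

3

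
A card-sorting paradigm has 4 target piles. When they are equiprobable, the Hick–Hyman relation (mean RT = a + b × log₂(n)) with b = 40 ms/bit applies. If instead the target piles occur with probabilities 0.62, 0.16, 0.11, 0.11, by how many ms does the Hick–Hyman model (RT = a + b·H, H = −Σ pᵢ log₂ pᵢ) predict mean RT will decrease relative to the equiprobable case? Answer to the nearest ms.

18 ms

Equiprobable entropy H₀ = log₂ 4 = 2.0000 bits.
Skewed entropy H = −Σ pᵢ log₂ pᵢ = 1.5512 bits.
ΔRT = b·(H₀ − H) = 40 × 0.4488 = 17.95 ms.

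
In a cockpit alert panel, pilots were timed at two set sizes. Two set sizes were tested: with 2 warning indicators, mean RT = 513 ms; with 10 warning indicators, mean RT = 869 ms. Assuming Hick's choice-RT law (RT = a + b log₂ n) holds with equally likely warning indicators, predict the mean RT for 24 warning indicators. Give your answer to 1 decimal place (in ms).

With log₂ n on the abscissa the relation is linear; from the two conditions:
  b = (869 − 513) / (log₂ 10 − log₂ 2) = 356 / (3.3219 − 1) = 153.321 ms/bit
  a = 513 − 153.321 × 1 = 359.679 ms
Then RT(24) = 359.679 + 153.321 × log₂ 24 = 359.679 + 153.321 × 4.5850 ≈ 1062.650 ms.

1062.6 ms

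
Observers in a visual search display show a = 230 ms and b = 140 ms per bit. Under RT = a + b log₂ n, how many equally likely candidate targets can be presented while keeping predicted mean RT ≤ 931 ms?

Information budget: (931 − 230)/140 = 5.0071 bits, so n ≤ 2^5.0071 = 32.159 → at most 32.

32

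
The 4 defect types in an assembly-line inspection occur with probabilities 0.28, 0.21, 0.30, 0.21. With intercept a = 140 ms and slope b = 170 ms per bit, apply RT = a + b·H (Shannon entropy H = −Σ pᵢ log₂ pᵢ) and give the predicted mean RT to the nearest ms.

477 ms

H = 0.28·log₂(1/0.28) + 0.21·log₂(1/0.21) + 0.30·log₂(1/0.30) + 0.21·log₂(1/0.21) = 1.9810 bits.
RT = 140 + 170 × 1.9810 = 476.76 ms.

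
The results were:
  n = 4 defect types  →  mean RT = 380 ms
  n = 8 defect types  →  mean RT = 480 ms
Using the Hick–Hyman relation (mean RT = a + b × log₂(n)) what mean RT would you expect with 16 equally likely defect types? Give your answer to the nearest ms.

580 ms

With log₂ n on the abscissa the relation is linear; from the two conditions:
  b = (480 − 380) / (log₂ 8 − log₂ 4) = 100 / (3 − 2) = 100 ms/bit
  a = 380 − 100 × 2 = 180 ms
Then RT(16) = 180 + 100 × log₂ 16 = 180 + 100 × 4 ≈ 580.000 ms.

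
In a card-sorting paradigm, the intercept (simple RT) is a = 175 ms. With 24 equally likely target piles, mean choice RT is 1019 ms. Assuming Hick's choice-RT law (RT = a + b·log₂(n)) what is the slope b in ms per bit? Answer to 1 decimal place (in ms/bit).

log₂(24) = 4.5850 bits.
b = (RT − a)/log₂ n = (1019 − 175) / 4.5850 = 184.080 ms/bit.

184.1 ms/bit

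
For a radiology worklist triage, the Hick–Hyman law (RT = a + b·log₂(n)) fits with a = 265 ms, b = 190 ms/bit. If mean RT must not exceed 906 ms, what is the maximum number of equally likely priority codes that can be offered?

10

190·log₂ n ≤ 906 − 265 = 641, giving log₂ n ≤ 3.3737 and n ≤ 10.365. The largest whole number is 10.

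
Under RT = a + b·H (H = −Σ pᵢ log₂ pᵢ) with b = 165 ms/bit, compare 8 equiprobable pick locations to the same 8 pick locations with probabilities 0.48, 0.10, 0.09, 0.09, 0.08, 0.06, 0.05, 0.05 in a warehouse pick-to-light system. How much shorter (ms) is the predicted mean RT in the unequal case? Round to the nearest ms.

The RT saving is b·ΔH. Equiprobable H₀ = log₂(8) = 3.0000 bits; with the given probabilities H = 2.4330 bits.
b·(H₀ − H) = 165 × (3.0000 − 2.4330) = 93.55 ms.

94 ms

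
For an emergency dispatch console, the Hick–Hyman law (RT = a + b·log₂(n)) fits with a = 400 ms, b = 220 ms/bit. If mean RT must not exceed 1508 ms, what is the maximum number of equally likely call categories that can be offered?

Set 400 + 220·log₂ n ≤ 1508 → log₂ n ≤ (1508 − 400)/220 = 5.0364.
So n ≤ 2^5.0364 = 32.817; the largest integer n is 32.

32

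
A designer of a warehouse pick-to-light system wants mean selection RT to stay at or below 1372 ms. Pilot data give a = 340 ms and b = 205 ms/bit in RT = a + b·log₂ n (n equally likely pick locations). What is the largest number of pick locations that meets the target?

Set 340 + 205·log₂ n ≤ 1372 → log₂ n ≤ (1372 − 340)/205 = 5.0341.
So n ≤ 2^5.0341 = 32.766; the largest integer n is 32.

32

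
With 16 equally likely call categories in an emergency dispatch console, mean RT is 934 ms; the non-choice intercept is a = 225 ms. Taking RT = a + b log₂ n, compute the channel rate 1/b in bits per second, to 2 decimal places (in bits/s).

Choice component = 934 − 225 = 709 ms over log₂(16) = 4 bits.
b = 709 / 4 = 177.250 ms/bit, so 1/b = 5.642 bits/s.

5.64 bits/s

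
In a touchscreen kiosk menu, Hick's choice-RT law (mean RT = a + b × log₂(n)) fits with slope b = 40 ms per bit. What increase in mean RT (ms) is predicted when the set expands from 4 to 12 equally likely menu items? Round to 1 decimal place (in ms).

ΔRT = (a + b log₂ n₂) − (a + b log₂ n₁) = b·(log₂ n₂ − log₂ n₁).
log₂(12) − log₂(4) = 3.5850 − 2 = 1.5850.
ΔRT = 40 × 1.5850 = 63.399 ms.

63.4 ms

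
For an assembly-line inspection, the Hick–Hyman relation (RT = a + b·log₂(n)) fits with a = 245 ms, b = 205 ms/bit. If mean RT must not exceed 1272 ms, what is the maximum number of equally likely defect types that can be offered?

205·log₂ n ≤ 1272 − 245 = 1027, giving log₂ n ≤ 5.0098 and n ≤ 32.217. The largest whole number is 32.

32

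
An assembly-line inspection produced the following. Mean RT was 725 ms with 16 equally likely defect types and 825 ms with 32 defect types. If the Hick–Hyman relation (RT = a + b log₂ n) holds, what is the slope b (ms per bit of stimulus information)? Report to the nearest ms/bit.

b = (RT₂ − RT₁)/(log₂ n₂ − log₂ n₁) = (825 − 725)/(5 − 4) = 100 ms/bit.

100 ms/bit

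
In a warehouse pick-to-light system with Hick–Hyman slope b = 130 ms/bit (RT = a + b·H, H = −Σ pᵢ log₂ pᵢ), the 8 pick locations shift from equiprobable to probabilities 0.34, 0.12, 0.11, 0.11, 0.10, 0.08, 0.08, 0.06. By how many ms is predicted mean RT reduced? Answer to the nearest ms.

The RT saving is b·ΔH. Equiprobable H₀ = log₂(8) = 3.0000 bits; with the given probabilities H = 2.7556 bits.
b·(H₀ − H) = 130 × (3.0000 − 2.7556) = 31.78 ms.

32 ms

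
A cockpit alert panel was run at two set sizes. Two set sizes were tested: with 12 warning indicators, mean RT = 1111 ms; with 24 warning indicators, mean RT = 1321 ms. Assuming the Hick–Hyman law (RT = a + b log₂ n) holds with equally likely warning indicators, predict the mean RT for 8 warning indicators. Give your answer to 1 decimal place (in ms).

Fit slope and intercept:
  b = (1321 − 1111) / (log₂ 24 − log₂ 12) = 210 / (4.5850 − 3.5850) = 210.000 ms/bit
  a = 1111 − 210.000 × 3.5850 = 358.158 ms
Then RT(8) = 358.158 + 210.000 × log₂ 8 = 358.158 + 210.000 × 3 ≈ 988.158 ms.

988.2 ms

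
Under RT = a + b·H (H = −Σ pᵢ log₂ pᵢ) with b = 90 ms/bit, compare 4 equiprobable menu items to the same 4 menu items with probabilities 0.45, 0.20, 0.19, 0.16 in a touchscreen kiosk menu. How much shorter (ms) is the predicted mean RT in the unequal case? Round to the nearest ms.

13 ms

Equiprobable entropy H₀ = log₂ 4 = 2.0000 bits.
Skewed entropy H = −Σ pᵢ log₂ pᵢ = 1.8610 bits.
ΔRT = b·(H₀ − H) = 90 × 0.1390 = 12.51 ms.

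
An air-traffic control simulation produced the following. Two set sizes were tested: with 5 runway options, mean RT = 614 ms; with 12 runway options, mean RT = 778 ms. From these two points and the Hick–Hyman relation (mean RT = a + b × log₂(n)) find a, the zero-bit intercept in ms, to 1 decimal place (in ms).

312.5 ms

Slope: b = (778 − 614) / (log₂ 12 − log₂ 5) = 164/1.2630 = 129.846 ms/bit.
Intercept: a = 614 − 129.846·log₂(5) = 312.507 ms.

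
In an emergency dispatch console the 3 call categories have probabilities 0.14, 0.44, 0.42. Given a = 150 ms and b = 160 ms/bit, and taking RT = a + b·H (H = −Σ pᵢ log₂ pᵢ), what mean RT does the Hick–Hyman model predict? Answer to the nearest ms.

Entropy contributions −pᵢ log₂ pᵢ: 0.3971, 0.5211, 0.5256; sum H = 1.4439 bits.
RT = a + bH = 150 + 160·1.4439 = 381.02 ms.

381 ms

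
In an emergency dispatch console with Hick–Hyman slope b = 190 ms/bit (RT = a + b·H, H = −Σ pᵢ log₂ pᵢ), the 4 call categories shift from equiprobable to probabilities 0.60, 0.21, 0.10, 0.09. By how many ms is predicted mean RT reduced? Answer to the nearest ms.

Equiprobable entropy H₀ = log₂ 4 = 2.0000 bits.
Skewed entropy H = −Σ pᵢ log₂ pᵢ = 1.5598 bits.
ΔRT = b·(H₀ − H) = 190 × 0.4402 = 83.63 ms.

84 ms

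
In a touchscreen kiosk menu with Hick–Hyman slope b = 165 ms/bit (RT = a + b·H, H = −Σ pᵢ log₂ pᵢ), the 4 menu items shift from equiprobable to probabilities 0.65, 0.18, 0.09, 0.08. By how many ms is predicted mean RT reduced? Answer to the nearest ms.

90 ms

Equiprobable entropy H₀ = log₂ 4 = 2.0000 bits.
Skewed entropy H = −Σ pᵢ log₂ pᵢ = 1.4534 bits.
ΔRT = b·(H₀ − H) = 165 × 0.5466 = 90.18 ms.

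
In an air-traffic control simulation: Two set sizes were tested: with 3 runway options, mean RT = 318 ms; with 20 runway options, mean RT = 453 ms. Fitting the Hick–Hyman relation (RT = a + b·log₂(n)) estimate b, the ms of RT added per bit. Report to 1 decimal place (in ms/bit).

49.3 ms/bit

The slope on a log₂ axis is (453 − 318) / (4.3219 − 1.5850) = 49.325 ms/bit.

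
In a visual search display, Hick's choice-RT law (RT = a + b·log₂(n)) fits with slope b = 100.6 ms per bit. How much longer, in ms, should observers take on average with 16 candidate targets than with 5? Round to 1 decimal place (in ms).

The intercept a cancels: ΔRT = b·(log₂ n₂ − log₂ n₁) = b·log₂(n₂/n₁).
log₂(16) − log₂(5) = 4 − 2.3219 = 1.6781.
ΔRT = 100.6 × 1.6781 = 168.814 ms.

168.8 ms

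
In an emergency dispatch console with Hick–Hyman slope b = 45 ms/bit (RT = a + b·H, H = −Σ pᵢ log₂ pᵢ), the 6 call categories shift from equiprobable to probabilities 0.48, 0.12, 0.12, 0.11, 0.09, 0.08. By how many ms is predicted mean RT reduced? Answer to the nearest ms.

The RT saving is b·ΔH. Equiprobable H₀ = log₂(6) = 2.5850 bits; with the given probabilities H = 2.1969 bits.
b·(H₀ − H) = 45 × (2.5850 − 2.1969) = 17.46 ms.

17 ms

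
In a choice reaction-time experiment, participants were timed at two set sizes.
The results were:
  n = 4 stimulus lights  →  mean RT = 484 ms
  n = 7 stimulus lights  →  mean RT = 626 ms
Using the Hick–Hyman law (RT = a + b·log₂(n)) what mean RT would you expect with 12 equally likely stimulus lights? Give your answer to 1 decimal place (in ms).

Solve the two-equation system in a and b:
  b = (626 − 484) / (log₂ 7 − log₂ 4) = 142 / (2.8074 − 2) = 175.883 ms/bit
  a = 484 − 175.883 × 2 = 132.234 ms
Then RT(12) = 132.234 + 175.883 × log₂ 12 = 132.234 + 175.883 × 3.5850 ≈ 762.768 ms.

762.8 ms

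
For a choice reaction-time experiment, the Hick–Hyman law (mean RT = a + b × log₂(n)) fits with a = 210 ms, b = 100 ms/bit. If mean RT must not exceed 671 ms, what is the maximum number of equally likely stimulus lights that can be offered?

Set 210 + 100·log₂ n ≤ 671 → log₂ n ≤ (671 − 210)/100 = 4.6100.
So n ≤ 2^4.6100 = 24.420; the largest integer n is 24.

24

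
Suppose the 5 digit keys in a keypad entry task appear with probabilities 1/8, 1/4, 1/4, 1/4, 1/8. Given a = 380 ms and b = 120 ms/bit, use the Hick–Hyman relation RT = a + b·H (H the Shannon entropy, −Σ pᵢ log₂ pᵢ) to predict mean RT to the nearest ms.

Each term −pᵢ log₂ pᵢ: 0.125·3 + 0.25·2 + 0.25·2 + 0.25·2 + 0.125·3; summed, H = 2.250 bits.
Mean RT = a + bH = 380 + 120·2.250 = 650.00 ms.

650 ms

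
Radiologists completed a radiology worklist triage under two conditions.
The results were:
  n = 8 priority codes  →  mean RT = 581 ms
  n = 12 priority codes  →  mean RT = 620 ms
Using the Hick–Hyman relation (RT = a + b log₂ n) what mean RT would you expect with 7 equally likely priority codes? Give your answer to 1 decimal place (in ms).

With log₂ n on the abscissa the relation is linear; from the two conditions:
  b = (620 − 581) / (log₂ 12 − log₂ 8) = 39 / (3.5850 − 3) = 66.671 ms/bit
  a = 581 − 66.671 × 3 = 380.987 ms
Then RT(7) = 380.987 + 66.671 × log₂ 7 = 380.987 + 66.671 × 2.8074 ≈ 568.156 ms.

568.2 ms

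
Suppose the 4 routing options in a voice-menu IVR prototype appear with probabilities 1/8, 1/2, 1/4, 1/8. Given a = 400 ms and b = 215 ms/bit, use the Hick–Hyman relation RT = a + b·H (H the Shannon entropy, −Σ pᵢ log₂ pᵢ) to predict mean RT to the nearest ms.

H = −Σ pᵢ log₂ pᵢ = 0.125·3 + 0.5·1 + 0.25·2 + 0.125·3 = 1.750 bits.
RT = 400 + 215 × 1.750 = 776.25 ms.

776 ms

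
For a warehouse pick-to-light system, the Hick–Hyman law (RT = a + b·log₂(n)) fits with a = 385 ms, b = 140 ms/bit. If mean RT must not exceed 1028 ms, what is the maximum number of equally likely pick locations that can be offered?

24

Set 385 + 140·log₂ n ≤ 1028 → log₂ n ≤ (1028 − 385)/140 = 4.5929.
So n ≤ 2^4.5929 = 24.132; the largest integer n is 24.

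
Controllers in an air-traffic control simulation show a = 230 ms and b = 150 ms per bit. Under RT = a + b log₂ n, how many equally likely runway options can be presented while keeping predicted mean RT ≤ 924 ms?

24

Information budget: (924 − 230)/150 = 4.6267 bits, so n ≤ 2^4.6267 = 24.704 → at most 24.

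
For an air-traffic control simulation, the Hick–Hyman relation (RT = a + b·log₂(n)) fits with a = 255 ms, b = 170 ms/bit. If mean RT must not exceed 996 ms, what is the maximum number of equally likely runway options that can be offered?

Information budget: (996 − 255)/170 = 4.3588 bits, so n ≤ 2^4.3588 = 20.518 → at most 20.

20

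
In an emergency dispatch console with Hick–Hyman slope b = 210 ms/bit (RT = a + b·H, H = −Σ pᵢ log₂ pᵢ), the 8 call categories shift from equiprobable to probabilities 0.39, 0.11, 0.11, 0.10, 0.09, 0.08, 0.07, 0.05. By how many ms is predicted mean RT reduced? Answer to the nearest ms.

73 ms

The RT saving is b·ΔH. Equiprobable H₀ = log₂(8) = 3.0000 bits; with the given probabilities H = 2.6514 bits.
b·(H₀ − H) = 210 × (3.0000 − 2.6514) = 73.21 ms.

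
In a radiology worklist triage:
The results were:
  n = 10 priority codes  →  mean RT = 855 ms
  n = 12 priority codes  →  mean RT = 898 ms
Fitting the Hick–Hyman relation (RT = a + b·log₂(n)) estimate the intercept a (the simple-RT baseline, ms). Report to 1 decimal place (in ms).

311.9 ms

The slope on a log₂ axis is (898 − 855) / (3.5850 − 3.3219) = 163.477 ms/bit.
a = RT₁ − b·log₂ n₁ = 855 − 163.477 × 3.3219 = 311.942 ms.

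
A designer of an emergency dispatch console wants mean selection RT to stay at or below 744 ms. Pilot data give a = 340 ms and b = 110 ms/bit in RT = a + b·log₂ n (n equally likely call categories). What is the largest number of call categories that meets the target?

Set 340 + 110·log₂ n ≤ 744 → log₂ n ≤ (744 − 340)/110 = 3.6727.
So n ≤ 2^3.6727 = 12.753; the largest integer n is 12.

12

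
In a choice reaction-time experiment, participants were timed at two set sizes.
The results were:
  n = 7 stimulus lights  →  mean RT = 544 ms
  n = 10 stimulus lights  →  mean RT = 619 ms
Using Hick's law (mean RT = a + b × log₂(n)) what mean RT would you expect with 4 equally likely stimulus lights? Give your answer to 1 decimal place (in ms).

426.3 ms

With log₂ n on the abscissa the relation is linear; from the two conditions:
  b = (619 − 544) / (log₂ 10 − log₂ 7) = 75 / (3.3219 − 2.8074) = 145.752 ms/bit
  a = 544 − 145.752 × 2.8074 = 134.823 ms
Then RT(4) = 134.823 + 145.752 × log₂ 4 = 134.823 + 145.752 × 2 ≈ 426.327 ms.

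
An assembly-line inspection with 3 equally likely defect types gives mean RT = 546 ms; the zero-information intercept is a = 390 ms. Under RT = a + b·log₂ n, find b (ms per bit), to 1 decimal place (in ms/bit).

98.4 ms/bit

log₂(3) = 1.5850 bits.
b = (RT − a)/log₂ n = (546 − 390) / 1.5850 = 98.425 ms/bit.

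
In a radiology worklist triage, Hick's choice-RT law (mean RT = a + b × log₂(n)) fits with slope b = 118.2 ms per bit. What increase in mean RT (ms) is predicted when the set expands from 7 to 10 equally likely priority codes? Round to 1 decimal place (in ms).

60.8 ms

Only the slope matters, since a is common to both: ΔRT = b·log₂(n₂/n₁).
log₂(10) − log₂(7) = 3.3219 − 2.8074 = 0.5146.
ΔRT = 118.2 × 0.5146 = 60.823 ms.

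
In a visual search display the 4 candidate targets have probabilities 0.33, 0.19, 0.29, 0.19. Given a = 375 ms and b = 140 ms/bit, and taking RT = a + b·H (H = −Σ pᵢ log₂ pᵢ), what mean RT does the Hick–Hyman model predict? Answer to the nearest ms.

Entropy contributions −pᵢ log₂ pᵢ: 0.5278, 0.4552, 0.5179, 0.4552; sum H = 1.9562 bits.
RT = a + bH = 375 + 140·1.9562 = 648.87 ms.

649 ms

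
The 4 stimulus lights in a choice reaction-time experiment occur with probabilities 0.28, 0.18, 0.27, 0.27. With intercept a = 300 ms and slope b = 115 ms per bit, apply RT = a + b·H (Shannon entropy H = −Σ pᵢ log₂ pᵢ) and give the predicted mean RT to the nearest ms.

Entropy contributions −pᵢ log₂ pᵢ: 0.5142, 0.4453, 0.5100, 0.5100; sum H = 1.9796 bits.
RT = a + bH = 300 + 115·1.9796 = 527.65 ms.

528 ms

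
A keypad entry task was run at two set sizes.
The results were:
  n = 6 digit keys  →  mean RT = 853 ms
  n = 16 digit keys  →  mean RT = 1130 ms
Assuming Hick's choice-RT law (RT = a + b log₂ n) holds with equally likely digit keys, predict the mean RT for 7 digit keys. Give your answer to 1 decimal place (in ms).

With log₂ n on the abscissa the relation is linear; from the two conditions:
  b = (1130 − 853) / (log₂ 16 − log₂ 6) = 277 / (4 − 2.5850) = 195.755 ms/bit
  a = 853 − 195.755 × 2.5850 = 346.982 ms
Then RT(7) = 346.982 + 195.755 × log₂ 7 = 346.982 + 195.755 × 2.8074 ≈ 896.534 ms.

896.5 ms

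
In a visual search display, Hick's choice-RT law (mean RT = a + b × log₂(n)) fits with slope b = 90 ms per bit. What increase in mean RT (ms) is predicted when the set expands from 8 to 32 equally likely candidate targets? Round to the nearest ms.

180 ms

Only the slope matters, since a is common to both: ΔRT = b·log₂(n₂/n₁).
log₂(32) − log₂(8) = log₂(32/8) = log₂(4) = 2.
ΔRT = 90 × 2.0000 = 180.000 ms.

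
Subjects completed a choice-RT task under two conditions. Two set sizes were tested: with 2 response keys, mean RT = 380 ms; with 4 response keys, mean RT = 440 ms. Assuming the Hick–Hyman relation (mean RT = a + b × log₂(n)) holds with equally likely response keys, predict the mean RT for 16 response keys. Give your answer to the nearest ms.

Solve the two-equation system in a and b:
  b = (440 − 380) / (log₂ 4 − log₂ 2) = 60 / (2 − 1) = 60 ms/bit
  a = 380 − 60 × 1 = 320 ms
Then RT(16) = 320 + 60 × log₂ 16 = 320 + 60 × 4 ≈ 560.000 ms.

560 ms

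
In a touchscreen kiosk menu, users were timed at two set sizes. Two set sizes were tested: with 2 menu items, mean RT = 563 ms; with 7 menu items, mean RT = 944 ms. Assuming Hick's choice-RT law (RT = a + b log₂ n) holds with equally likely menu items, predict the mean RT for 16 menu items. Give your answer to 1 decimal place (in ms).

1195.4 ms

Fit slope and intercept:
  b = (944 − 563) / (log₂ 7 − log₂ 2) = 381 / (2.8074 − 1) = 210.805 ms/bit
  a = 563 − 210.805 × 1 = 352.195 ms
Then RT(16) = 352.195 + 210.805 × log₂ 16 = 352.195 + 210.805 × 4 ≈ 1195.416 ms.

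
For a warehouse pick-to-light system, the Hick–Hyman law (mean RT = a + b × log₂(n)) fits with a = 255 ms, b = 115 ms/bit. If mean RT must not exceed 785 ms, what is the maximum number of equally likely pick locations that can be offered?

24

Information budget: (785 − 255)/115 = 4.6087 bits, so n ≤ 2^4.6087 = 24.398 → at most 24.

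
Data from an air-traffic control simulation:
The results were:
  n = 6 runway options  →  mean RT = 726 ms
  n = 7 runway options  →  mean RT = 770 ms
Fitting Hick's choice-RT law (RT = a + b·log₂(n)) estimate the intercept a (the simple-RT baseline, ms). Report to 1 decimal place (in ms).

214.6 ms

The slope on a log₂ axis is (770 − 726) / (2.8074 − 2.5850) = 197.848 ms/bit.
Intercept: a = 726 − 197.848·log₂(6) = 214.569 ms.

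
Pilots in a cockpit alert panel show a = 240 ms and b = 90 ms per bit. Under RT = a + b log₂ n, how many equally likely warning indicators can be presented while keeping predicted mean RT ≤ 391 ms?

3

Set 240 + 90·log₂ n ≤ 391 → log₂ n ≤ (391 − 240)/90 = 1.6778.
So n ≤ 2^1.6778 = 3.199; the largest integer n is 3.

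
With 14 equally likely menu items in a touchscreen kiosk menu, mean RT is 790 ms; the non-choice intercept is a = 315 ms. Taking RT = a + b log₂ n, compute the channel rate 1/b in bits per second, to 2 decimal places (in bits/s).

8.02 bits/s

Choice component = 790 − 315 = 475 ms over log₂(14) = 3.8074 bits.
b = 475 / 3.8074 = 124.759 ms/bit, so 1/b = 8.015 bits/s.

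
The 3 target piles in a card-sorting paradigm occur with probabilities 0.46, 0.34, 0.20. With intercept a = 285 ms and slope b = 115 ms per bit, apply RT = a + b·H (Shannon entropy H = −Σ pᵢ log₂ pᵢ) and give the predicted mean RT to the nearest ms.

459 ms

Entropy contributions −pᵢ log₂ pᵢ: 0.5153, 0.5292, 0.4644; sum H = 1.5089 bits.
RT = a + bH = 285 + 115·1.5089 = 458.52 ms.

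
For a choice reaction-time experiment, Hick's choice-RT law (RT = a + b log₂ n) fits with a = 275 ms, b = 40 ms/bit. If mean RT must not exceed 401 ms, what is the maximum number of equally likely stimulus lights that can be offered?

8

Set 275 + 40·log₂ n ≤ 401 → log₂ n ≤ (401 − 275)/40 = 3.1500.
So n ≤ 2^3.1500 = 8.877; the largest integer n is 8.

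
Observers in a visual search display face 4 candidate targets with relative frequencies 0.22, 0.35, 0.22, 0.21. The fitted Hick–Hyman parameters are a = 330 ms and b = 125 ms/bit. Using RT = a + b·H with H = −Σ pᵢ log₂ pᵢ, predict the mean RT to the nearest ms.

576 ms

Entropy contributions −pᵢ log₂ pᵢ: 0.4806, 0.5301, 0.4806, 0.4728; sum H = 1.9641 bits.
RT = a + bH = 330 + 125·1.9641 = 575.51 ms.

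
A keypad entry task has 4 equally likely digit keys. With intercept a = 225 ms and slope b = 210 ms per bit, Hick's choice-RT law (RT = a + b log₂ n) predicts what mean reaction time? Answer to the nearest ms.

645 ms

log₂(4) = 2 bits, so RT = 225 + 210 × 2 ≈ 645.000 ms.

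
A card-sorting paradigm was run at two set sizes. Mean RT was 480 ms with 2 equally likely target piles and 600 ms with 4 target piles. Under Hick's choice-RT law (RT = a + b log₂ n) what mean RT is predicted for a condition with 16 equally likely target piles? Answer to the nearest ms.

840 ms

Solve the two-equation system in a and b:
  b = (600 − 480) / (log₂ 4 − log₂ 2) = 120 / (2 − 1) = 120 ms/bit
  a = 480 − 120 × 1 = 360 ms
Then RT(16) = 360 + 120 × log₂ 16 = 360 + 120 × 4 ≈ 840.000 ms.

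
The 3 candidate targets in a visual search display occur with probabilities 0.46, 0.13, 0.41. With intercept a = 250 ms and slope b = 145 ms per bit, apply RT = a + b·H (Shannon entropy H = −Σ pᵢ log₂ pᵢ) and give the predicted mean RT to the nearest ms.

457 ms

Entropy contributions −pᵢ log₂ pᵢ: 0.5153, 0.3826, 0.5274; sum H = 1.4254 bits.
RT = a + bH = 250 + 145·1.4254 = 456.68 ms.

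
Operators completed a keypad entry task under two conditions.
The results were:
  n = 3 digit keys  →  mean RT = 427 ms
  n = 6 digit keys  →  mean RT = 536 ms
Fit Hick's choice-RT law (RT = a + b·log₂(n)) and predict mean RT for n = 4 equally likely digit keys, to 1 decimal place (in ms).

Solve the two-equation system in a and b:
  b = (536 − 427) / (log₂ 6 − log₂ 3) = 109 / (2.5850 − 1.5850) = 109.000 ms/bit
  a = 427 − 109.000 × 1.5850 = 254.239 ms
Then RT(4) = 254.239 + 109.000 × log₂ 4 = 254.239 + 109.000 × 2 ≈ 472.239 ms.

472.2 ms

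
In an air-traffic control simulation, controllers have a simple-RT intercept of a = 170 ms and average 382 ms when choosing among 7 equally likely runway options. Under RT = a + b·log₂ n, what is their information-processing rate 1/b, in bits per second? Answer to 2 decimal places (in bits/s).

Choice component = 382 − 170 = 212 ms over log₂(7) = 2.8074 bits.
b = 212 / 2.8074 = 75.516 ms/bit, so 1/b = 13.242 bits/s.

13.24 bits/s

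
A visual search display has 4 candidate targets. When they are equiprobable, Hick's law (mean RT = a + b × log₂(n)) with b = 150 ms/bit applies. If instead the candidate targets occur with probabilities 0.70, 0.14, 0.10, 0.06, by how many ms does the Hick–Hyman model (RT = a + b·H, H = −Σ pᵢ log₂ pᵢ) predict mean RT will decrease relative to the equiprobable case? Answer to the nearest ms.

100 ms

Equiprobable entropy H₀ = log₂ 4 = 2.0000 bits.
Skewed entropy H = −Σ pᵢ log₂ pᵢ = 1.3330 bits.
ΔRT = b·(H₀ − H) = 150 × 0.6670 = 100.04 ms.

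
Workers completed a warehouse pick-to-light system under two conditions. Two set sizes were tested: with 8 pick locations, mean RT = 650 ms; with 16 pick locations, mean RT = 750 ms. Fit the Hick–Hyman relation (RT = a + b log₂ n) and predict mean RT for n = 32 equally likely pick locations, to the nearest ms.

Solve the two-equation system in a and b:
  b = (750 − 650) / (log₂ 16 − log₂ 8) = 100 / (4 − 3) = 100 ms/bit
  a = 650 − 100 × 3 = 350 ms
Then RT(32) = 350 + 100 × log₂ 32 = 350 + 100 × 5 ≈ 850.000 ms.

850 ms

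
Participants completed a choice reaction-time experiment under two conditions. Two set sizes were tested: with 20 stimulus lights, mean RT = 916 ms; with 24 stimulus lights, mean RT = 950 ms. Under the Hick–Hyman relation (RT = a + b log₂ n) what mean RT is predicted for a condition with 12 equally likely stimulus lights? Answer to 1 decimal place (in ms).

Fit slope and intercept:
  b = (950 − 916) / (log₂ 24 − log₂ 20) = 34 / (4.5850 − 4.3219) = 129.261 ms/bit
  a = 916 − 129.261 × 4.3219 = 357.345 ms
Then RT(12) = 357.345 + 129.261 × log₂ 12 = 357.345 + 129.261 × 3.5850 ≈ 820.739 ms.

820.7 ms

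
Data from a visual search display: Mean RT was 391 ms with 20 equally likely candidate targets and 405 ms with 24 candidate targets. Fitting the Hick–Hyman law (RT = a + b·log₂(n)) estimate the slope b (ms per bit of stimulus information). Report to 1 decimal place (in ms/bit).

53.2 ms/bit

The slope on a log₂ axis is (405 − 391) / (4.5850 − 4.3219) = 53.225 ms/bit.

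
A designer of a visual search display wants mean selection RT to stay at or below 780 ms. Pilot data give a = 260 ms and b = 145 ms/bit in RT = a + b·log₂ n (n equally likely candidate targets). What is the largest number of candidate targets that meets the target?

Information budget: (780 − 260)/145 = 3.5862 bits, so n ≤ 2^3.5862 = 12.010 → at most 12.

12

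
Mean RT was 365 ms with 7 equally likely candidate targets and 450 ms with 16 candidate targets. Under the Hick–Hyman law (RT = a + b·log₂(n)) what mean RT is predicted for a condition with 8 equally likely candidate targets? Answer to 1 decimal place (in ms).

RT is linear in log₂ n, so two points fix the line:
  b = (450 − 365) / (log₂ 16 − log₂ 7) = 85 / (4 − 2.8074) = 71.270 ms/bit
  a = 365 − 71.270 × 2.8074 = 164.919 ms
Then RT(8) = 164.919 + 71.270 × log₂ 8 = 164.919 + 71.270 × 3 ≈ 378.730 ms.

378.7 ms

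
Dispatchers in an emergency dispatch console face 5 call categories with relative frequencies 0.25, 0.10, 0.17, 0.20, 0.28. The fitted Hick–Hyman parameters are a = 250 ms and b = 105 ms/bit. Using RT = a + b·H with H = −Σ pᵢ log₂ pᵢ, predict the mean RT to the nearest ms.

Entropy contributions −pᵢ log₂ pᵢ: 0.5000, 0.3322, 0.4346, 0.4644, 0.5142; sum H = 2.2454 bits.
RT = a + bH = 250 + 105·2.2454 = 485.77 ms.

486 ms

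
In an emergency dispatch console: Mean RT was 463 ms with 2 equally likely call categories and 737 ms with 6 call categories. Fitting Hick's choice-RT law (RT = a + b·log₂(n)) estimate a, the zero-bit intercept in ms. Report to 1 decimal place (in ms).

290.1 ms

b = (RT₂ − RT₁)/(log₂ n₂ − log₂ n₁) = (737 − 463)/(2.5850 − 1) = 172.875 ms/bit.
Intercept: a = 463 − 172.875·log₂(2) = 290.125 ms.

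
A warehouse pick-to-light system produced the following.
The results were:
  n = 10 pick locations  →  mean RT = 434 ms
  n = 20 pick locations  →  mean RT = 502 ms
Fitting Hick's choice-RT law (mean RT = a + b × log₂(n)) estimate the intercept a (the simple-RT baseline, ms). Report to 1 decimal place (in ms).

208.1 ms

The slope on a log₂ axis is (502 − 434) / (4.3219 − 3.3219) = 68.000 ms/bit.
Intercept: a = 434 − 68.000·log₂(10) = 208.109 ms.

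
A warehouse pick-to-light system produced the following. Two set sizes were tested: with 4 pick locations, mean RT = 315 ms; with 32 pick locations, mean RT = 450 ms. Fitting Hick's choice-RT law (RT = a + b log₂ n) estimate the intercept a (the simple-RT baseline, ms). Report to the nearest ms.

The slope on a log₂ axis is (450 − 315) / (5 − 2) = 45 ms/bit.
Intercept: a = 315 − 45·log₂(4) = 225.000 ms.

225 ms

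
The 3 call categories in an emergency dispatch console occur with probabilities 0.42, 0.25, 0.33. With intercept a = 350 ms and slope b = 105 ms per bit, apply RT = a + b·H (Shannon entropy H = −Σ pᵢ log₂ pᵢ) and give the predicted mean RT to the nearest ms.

H = 0.42·log₂(1/0.42) + 0.25·log₂(1/0.25) + 0.33·log₂(1/0.33) = 1.5535 bits.
RT = 350 + 105 × 1.5535 = 513.11 ms.

513 ms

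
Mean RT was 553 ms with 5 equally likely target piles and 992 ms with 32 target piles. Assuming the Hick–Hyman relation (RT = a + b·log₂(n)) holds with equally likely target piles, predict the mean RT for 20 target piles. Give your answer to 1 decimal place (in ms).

With log₂ n on the abscissa the relation is linear; from the two conditions:
  b = (992 − 553) / (log₂ 32 − log₂ 5) = 439 / (5 − 2.3219) = 163.924 ms/bit
  a = 553 − 163.924 × 2.3219 = 172.380 ms
Then RT(20) = 172.380 + 163.924 × log₂ 20 = 172.380 + 163.924 × 4.3219 ≈ 880.848 ms.

880.8 ms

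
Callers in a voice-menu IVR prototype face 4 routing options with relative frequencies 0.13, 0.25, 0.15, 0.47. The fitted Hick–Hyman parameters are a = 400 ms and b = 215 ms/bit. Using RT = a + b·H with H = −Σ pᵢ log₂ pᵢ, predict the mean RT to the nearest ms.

788 ms

H = 0.13·log₂(1/0.13) + 0.25·log₂(1/0.25) + 0.15·log₂(1/0.15) + 0.47·log₂(1/0.47) = 1.8051 bits.
RT = 400 + 215 × 1.8051 = 788.11 ms.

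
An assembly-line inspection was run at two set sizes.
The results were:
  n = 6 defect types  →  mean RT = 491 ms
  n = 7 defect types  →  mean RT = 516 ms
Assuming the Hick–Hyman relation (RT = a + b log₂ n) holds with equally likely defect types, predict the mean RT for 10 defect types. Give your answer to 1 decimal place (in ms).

573.8 ms

With log₂ n on the abscissa the relation is linear; from the two conditions:
  b = (516 − 491) / (log₂ 7 − log₂ 6) = 25 / (2.8074 − 2.5850) = 112.414 ms/bit
  a = 491 − 112.414 × 2.5850 = 200.414 ms
Then RT(10) = 200.414 + 112.414 × log₂ 10 = 200.414 + 112.414 × 3.3219 ≈ 573.845 ms.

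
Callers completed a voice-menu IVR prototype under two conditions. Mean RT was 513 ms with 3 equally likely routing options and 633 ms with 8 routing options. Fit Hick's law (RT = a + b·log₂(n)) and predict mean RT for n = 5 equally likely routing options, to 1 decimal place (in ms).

Solve the two-equation system in a and b:
  b = (633 − 513) / (log₂ 8 − log₂ 3) = 120 / (3 − 1.5850) = 84.803 ms/bit
  a = 513 − 84.803 × 1.5850 = 378.590 ms
Then RT(5) = 378.590 + 84.803 × log₂ 5 = 378.590 + 84.803 × 2.3219 ≈ 575.497 ms.

575.5 ms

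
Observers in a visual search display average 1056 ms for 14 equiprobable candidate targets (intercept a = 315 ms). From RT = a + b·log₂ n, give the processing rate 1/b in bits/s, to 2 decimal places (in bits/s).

b = (1056 − 315)/log₂ 14 = 741/3.8074 = 194.623 ms per bit = 0.19462 s/bit; the reciprocal is 5.138 bits/s.

5.14 bits/s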